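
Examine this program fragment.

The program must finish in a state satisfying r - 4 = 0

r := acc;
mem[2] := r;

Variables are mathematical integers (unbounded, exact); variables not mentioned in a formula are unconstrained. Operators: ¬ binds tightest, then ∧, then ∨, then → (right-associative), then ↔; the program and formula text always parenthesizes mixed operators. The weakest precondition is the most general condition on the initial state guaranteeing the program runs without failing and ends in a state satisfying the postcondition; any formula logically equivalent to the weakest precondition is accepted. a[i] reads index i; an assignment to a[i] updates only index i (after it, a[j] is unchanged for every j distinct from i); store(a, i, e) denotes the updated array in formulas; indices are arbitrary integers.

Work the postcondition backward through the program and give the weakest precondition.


Working backward. After the program, the postcondition r - 4 = 0 must hold; in canonical form it is r = 4.
Before mem[2] := r: r = 4
Before r := acc: acc = 4
Answer: WP = acc = 4


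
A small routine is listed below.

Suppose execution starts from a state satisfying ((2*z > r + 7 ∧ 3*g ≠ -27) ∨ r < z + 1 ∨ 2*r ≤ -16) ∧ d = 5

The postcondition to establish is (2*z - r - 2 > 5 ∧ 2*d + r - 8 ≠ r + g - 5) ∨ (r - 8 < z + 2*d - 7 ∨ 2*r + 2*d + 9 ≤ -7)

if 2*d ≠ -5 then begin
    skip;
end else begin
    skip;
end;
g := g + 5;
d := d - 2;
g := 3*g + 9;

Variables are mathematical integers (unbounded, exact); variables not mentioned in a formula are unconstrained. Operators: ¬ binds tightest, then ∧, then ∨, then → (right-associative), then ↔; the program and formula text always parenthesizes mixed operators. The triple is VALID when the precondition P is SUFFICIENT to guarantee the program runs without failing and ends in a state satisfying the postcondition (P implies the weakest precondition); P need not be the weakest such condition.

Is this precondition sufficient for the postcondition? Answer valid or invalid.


Working backward. After the program, the postcondition (2*z - r - 2 > 5 ∧ 2*d + r - 8 ≠ r + g - 5) ∨ (r - 8 < z + 2*d - 7 ∨ 2*r + 2*d + 9 ≤ -7) must hold; in canonical form it is (2*z > r + 7 ∧ 2*d ≠ g + 3) ∨ r < 2*d + z + 1 ∨ 2*d + 2*r ≤ -16.
Before g := 3*g + 9: (2*z > r + 7 ∧ 2*d ≠ 3*g + 12) ∨ r < 2*d + z + 1 ∨ 2*d + 2*r ≤ -16
Before d := d - 2: (2*z > r + 7 ∧ 2*d ≠ 3*g + 16) ∨ r < 2*d + z - 3 ∨ 2*d + 2*r ≤ -12
Before g := g + 5: (2*z > r + 7 ∧ 2*d ≠ 3*g + 31) ∨ r < 2*d + z - 3 ∨ 2*d + 2*r ≤ -12
Then branch requires (2*z > r + 7 ∧ 2*d ≠ 3*g + 31) ∨ r < 2*d + z - 3 ∨ 2*d + 2*r ≤ -12; else branch requires (2*z > r + 7 ∧ 2*d ≠ 3*g + 31) ∨ r < 2*d + z - 3 ∨ 2*d + 2*r ≤ -12.
Before the if: (2*d ≠ -5 → ((2*z > r + 7 ∧ 2*d ≠ 3*g + 31) ∨ r < 2*d + z - 3 ∨ 2*d + 2*r ≤ -12)) ∧ ((¬(2*d ≠ -5)) → ((2*z > r + 7 ∧ 2*d ≠ 3*g + 31) ∨ r < 2*d + z - 3 ∨ 2*d + 2*r ≤ -12))
The weakest precondition is (2*d ≠ -5 → ((2*z > r + 7 ∧ 2*d ≠ 3*g + 31) ∨ r < 2*d + z - 3 ∨ 2*d + 2*r ≤ -12)) ∧ ((¬(2*d ≠ -5)) → ((2*z > r + 7 ∧ 2*d ≠ 3*g + 31) ∨ r < 2*d + z - 3 ∨ 2*d + 2*r ≤ -12)).
Check whether ((2*z > r + 7 ∧ 3*g ≠ -27) ∨ r < z + 1 ∨ 2*r ≤ -16) ∧ d = 5 implies it.
Countermodel: at the initial state d = 5, g = 0, r = -8, z = -15, the precondition holds but the weakest precondition fails.
Answer: invalid


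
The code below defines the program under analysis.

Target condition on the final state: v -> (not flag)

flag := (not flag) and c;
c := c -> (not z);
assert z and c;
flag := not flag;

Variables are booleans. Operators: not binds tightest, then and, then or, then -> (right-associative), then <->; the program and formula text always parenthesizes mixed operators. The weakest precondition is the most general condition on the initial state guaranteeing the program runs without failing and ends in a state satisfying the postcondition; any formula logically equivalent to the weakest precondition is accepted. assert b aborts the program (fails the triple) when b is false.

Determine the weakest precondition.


Working backward. After the program, v -> (not flag) must hold.
Before flag := not flag: v -> flag
Before assert z and c: z and c and (v -> flag)
Before c := c -> (not z): z and (c -> (not z)) and (v -> flag)
Before flag := (not flag) and c: z and (c -> (not z)) and (v -> ((not flag) and c))
Answer: WP = z and (c -> (not z)) and (v -> ((not flag) and c))


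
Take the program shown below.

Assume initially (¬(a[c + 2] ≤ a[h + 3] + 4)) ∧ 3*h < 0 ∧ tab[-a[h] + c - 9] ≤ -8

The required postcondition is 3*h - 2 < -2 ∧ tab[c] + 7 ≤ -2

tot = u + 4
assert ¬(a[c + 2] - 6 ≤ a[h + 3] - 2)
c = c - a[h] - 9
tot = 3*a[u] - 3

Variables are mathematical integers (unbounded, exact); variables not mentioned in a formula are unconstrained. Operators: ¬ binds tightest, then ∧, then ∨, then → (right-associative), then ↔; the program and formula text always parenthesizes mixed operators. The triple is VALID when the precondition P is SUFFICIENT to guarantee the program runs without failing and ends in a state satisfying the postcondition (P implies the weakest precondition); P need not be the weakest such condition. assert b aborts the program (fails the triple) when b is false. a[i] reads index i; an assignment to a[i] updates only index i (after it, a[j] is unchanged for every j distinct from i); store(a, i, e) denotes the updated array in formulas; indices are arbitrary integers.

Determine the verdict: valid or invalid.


Working backward. After the program, the postcondition 3*h - 2 < -2 ∧ tab[c] + 7 ≤ -2 must hold; in canonical form it is 3*h < 0 ∧ tab[c] ≤ -9.
Before tot := 3*a[u] - 3: 3*h < 0 ∧ tab[c] ≤ -9
Before c := c - a[h] - 9: 3*h < 0 ∧ tab[-a[h] + c - 9] ≤ -9
Before assert ¬(a[c + 2] - 6 ≤ a[h + 3] - 2): (¬(a[c + 2] ≤ a[h + 3] + 4)) ∧ 3*h < 0 ∧ tab[-a[h] + c - 9] ≤ -9
Before tot := u + 4: (¬(a[c + 2] ≤ a[h + 3] + 4)) ∧ 3*h < 0 ∧ tab[-a[h] + c - 9] ≤ -9
The weakest precondition is (¬(a[c + 2] ≤ a[h + 3] + 4)) ∧ 3*h < 0 ∧ tab[-a[h] + c - 9] ≤ -9.
Check whether (¬(a[c + 2] ≤ a[h + 3] + 4)) ∧ 3*h < 0 ∧ tab[-a[h] + c - 9] ≤ -8 implies it.
Countermodel: at the initial state a = {[-7] = 0, [-1] = 0, [2] = 0, [4] = 5, elsewhere 0}, c = 2, h = -1, tab = {[-7] = -8, [-1] = -8, [2] = -8, [4] = -8, elsewhere -8}, the precondition holds but the weakest precondition fails.
Answer: invalid


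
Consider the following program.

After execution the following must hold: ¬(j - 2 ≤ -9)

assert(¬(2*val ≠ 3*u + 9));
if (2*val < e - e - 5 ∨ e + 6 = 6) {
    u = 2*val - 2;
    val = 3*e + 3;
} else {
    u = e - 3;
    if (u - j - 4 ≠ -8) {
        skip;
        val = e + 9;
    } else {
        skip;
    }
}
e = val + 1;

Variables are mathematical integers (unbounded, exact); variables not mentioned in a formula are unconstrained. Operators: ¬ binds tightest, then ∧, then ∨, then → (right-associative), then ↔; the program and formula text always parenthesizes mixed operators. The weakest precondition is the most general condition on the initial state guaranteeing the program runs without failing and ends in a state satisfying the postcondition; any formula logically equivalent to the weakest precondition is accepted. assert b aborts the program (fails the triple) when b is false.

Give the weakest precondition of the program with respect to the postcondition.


Working backward. After the program, the postcondition ¬(j - 2 ≤ -9) must hold; in canonical form it is ¬(j ≤ -7).
Before e := val + 1: ¬(j ≤ -7)
Then branch requires ¬(j ≤ -7); else branch requires (e ≠ j - 1 → (¬(j ≤ -7))) ∧ ((¬(e ≠ j - 1)) → (¬(j ≤ -7))).
Before the if: ((2*val < -5 ∨ e = 0) → (¬(j ≤ -7))) ∧ ((¬(2*val < -5 ∨ e = 0)) → ((e ≠ j - 1 → (¬(j ≤ -7))) ∧ ((¬(e ≠ j - 1)) → (¬(j ≤ -7)))))
Before assert ¬(2*val ≠ 3*u + 9): (¬(2*val ≠ 3*u + 9)) ∧ ((2*val < -5 ∨ e = 0) → (¬(j ≤ -7))) ∧ ((¬(2*val < -5 ∨ e = 0)) → ((e ≠ j - 1 → (¬(j ≤ -7))) ∧ ((¬(e ≠ j - 1)) → (¬(j ≤ -7)))))
Answer: WP = (¬(2*val ≠ 3*u + 9)) ∧ ((2*val < -5 ∨ e = 0) → (¬(j ≤ -7))) ∧ ((¬(2*val < -5 ∨ e = 0)) → ((e ≠ j - 1 → (¬(j ≤ -7))) ∧ ((¬(e ≠ j - 1)) → (¬(j ≤ -7)))))


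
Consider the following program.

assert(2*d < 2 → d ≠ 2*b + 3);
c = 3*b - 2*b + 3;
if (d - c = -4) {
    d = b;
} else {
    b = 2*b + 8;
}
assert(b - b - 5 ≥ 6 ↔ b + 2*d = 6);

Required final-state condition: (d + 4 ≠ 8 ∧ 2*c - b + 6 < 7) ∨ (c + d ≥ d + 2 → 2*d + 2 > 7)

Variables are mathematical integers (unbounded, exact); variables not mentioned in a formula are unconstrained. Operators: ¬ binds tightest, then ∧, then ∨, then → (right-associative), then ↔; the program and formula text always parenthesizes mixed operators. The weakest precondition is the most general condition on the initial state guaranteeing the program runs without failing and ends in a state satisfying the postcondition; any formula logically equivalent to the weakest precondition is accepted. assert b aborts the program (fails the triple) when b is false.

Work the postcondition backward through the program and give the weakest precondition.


Working backward. After the program, the postcondition (d + 4 ≠ 8 ∧ 2*c - b + 6 < 7) ∨ (c + d ≥ d + 2 → 2*d + 2 > 7) must hold; in canonical form it is (d ≠ 4 ∧ 2*c < b + 1) ∨ (c ≥ 2 → 2*d > 5).
Before assert b - b - 5 ≥ 6 ↔ b + 2*d = 6: (¬(b + 2*d = 6)) ∧ ((d ≠ 4 ∧ 2*c < b + 1) ∨ (c ≥ 2 → 2*d > 5))
Then branch requires (¬(3*b = 6)) ∧ ((b ≠ 4 ∧ 2*c < b + 1) ∨ (c ≥ 2 → 2*b > 5)); else branch requires (¬(2*b + 2*d = -2)) ∧ ((d ≠ 4 ∧ 2*c < 2*b + 9) ∨ (c ≥ 2 → 2*d > 5)).
Before the if: (d = c - 4 → ((¬(3*b = 6)) ∧ ((b ≠ 4 ∧ 2*c < b + 1) ∨ (c ≥ 2 → 2*b > 5)))) ∧ ((¬(d = c - 4)) → ((¬(2*b + 2*d = -2)) ∧ ((d ≠ 4 ∧ 2*c < 2*b + 9) ∨ (c ≥ 2 → 2*d > 5))))
Before c := 3*b - 2*b + 3: (d = b - 1 → ((¬(3*b = 6)) ∧ ((b ≠ 4 ∧ b < -5) ∨ (b ≥ -1 → 2*b > 5)))) ∧ ((¬(d = b - 1)) → ((¬(2*b + 2*d = -2)) ∧ (d ≠ 4 ∨ (b ≥ -1 → 2*d > 5))))
Before assert 2*d < 2 → d ≠ 2*b + 3: (2*d < 2 → d ≠ 2*b + 3) ∧ (d = b - 1 → ((¬(3*b = 6)) ∧ ((b ≠ 4 ∧ b < -5) ∨ (b ≥ -1 → 2*b > 5)))) ∧ ((¬(d = b - 1)) → ((¬(2*b + 2*d = -2)) ∧ (d ≠ 4 ∨ (b ≥ -1 → 2*d > 5))))
Answer: WP = (2*d < 2 → d ≠ 2*b + 3) ∧ (d = b - 1 → ((¬(3*b = 6)) ∧ ((b ≠ 4 ∧ b < -5) ∨ (b ≥ -1 → 2*b > 5)))) ∧ ((¬(d = b - 1)) → ((¬(2*b + 2*d = -2)) ∧ (d ≠ 4 ∨ (b ≥ -1 → 2*d > 5))))


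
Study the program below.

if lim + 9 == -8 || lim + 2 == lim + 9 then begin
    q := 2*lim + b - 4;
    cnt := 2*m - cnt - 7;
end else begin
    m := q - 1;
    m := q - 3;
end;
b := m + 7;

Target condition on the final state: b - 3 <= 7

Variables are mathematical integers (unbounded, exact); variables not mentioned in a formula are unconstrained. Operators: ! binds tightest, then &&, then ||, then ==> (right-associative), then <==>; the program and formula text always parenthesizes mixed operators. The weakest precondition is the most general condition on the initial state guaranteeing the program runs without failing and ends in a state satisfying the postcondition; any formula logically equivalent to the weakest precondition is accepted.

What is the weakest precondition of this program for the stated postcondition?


Working backward. After the program, the postcondition b - 3 <= 7 must hold; in canonical form it is b <= 10.
Before b := m + 7: m <= 3
Then branch requires m <= 3; else branch requires q <= 6.
Before the if: (lim == -17 ==> m <= 3) && ((!(lim == -17)) ==> q <= 6)
Answer: WP = (lim == -17 ==> m <= 3) && ((!(lim == -17)) ==> q <= 6)


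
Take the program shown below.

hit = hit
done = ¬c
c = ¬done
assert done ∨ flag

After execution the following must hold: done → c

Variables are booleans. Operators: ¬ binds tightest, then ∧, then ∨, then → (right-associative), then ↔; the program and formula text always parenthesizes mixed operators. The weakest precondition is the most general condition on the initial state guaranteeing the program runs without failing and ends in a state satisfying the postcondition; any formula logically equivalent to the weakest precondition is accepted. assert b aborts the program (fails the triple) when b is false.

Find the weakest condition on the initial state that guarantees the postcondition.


Working backward. After the program, done → c must hold.
Before assert done ∨ flag: (done ∨ flag) ∧ (done → c)
Before c := ¬done: (done ∨ flag) ∧ (done → (¬done))
Before done := ¬c: ((¬c) ∨ flag) ∧ ((¬c) → c)
Before hit := hit: ((¬c) ∨ flag) ∧ ((¬c) → c)
Answer: WP = ((¬c) ∨ flag) ∧ ((¬c) → c)


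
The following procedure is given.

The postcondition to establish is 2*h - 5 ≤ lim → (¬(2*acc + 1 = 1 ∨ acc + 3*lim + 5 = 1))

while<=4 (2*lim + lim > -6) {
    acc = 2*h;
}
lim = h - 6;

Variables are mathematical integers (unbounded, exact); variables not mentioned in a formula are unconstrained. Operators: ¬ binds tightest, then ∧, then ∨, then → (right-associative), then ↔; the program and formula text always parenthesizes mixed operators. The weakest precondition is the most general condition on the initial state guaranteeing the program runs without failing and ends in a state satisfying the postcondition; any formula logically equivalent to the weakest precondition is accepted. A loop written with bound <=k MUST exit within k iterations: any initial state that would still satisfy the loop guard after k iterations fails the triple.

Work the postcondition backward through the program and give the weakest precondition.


Working backward. After the program, the postcondition 2*h - 5 ≤ lim → (¬(2*acc + 1 = 1 ∨ acc + 3*lim + 5 = 1)) must hold; in canonical form it is 2*h ≤ lim + 5 → (¬(2*acc = 0 ∨ acc + 3*lim = -4)).
Before lim := h - 6: h ≤ -1 → (¬(2*acc = 0 ∨ acc + 3*h = 14))
Before the loop (bound <=4), unroll the exhaustion recursion (WP_0 = exit-now case; WP_j = one more guarded iteration, up to j = 4):
  WP_0: (¬(3*lim > -6)) ∧ (h ≤ -1 → (¬(2*acc = 0 ∨ acc + 3*h = 14)))
  WP_1: (3*lim > -6 → ((¬(3*lim > -6)) ∧ (h ≤ -1 → (¬(4*h = 0 ∨ 5*h = 14))))) ∧ ((¬(3*lim > -6)) → (h ≤ -1 → (¬(2*acc = 0 ∨ acc + 3*h = 14))))
  WP_2: (3*lim > -6 → ((3*lim > -6 → ((¬(3*lim > -6)) ∧ (h ≤ -1 → (¬(4*h = 0 ∨ 5*h = 14))))) ∧ ((¬(3*lim > -6)) → (h ≤ -1 → (¬(4*h = 0 ∨ 5*h = 14)))))) ∧ ((¬(3*lim > -6)) → (h ≤ -1 → (¬(2*acc = 0 ∨ acc + 3*h = 14))))
  WP_3: (3*lim > -6 → ((3*lim > -6 → ((3*lim > -6 → ((¬(3*lim > -6)) ∧ (h ≤ -1 → (¬(4*h = 0 ∨ 5*h = 14))))) ∧ ((¬(3*lim > -6)) → (h ≤ -1 → (¬(4*h = 0 ∨ 5*h = 14)))))) ∧ ((¬(3*lim > -6)) → (h ≤ -1 → (¬(4*h = 0 ∨ 5*h = 14)))))) ∧ ((¬(3*lim > -6)) → (h ≤ -1 → (¬(2*acc = 0 ∨ acc + 3*h = 14))))
  WP_4: (3*lim > -6 → ((3*lim > -6 → ((3*lim > -6 → ((3*lim > -6 → ((¬(3*lim > -6)) ∧ (h ≤ -1 → (¬(4*h = 0 ∨ 5*h = 14))))) ∧ ((¬(3*lim > -6)) → (h ≤ -1 → (¬(4*h = 0 ∨ 5*h = 14)))))) ∧ ((¬(3*lim > -6)) → (h ≤ -1 → (¬(4*h = 0 ∨ 5*h = 14)))))) ∧ ((¬(3*lim > -6)) → (h ≤ -1 → (¬(4*h = 0 ∨ 5*h = 14)))))) ∧ ((¬(3*lim > -6)) → (h ≤ -1 → (¬(2*acc = 0 ∨ acc + 3*h = 14))))
So before the loop: (3*lim > -6 → ((3*lim > -6 → ((3*lim > -6 → ((3*lim > -6 → ((¬(3*lim > -6)) ∧ (h ≤ -1 → (¬(4*h = 0 ∨ 5*h = 14))))) ∧ ((¬(3*lim > -6)) → (h ≤ -1 → (¬(4*h = 0 ∨ 5*h = 14)))))) ∧ ((¬(3*lim > -6)) → (h ≤ -1 → (¬(4*h = 0 ∨ 5*h = 14)))))) ∧ ((¬(3*lim > -6)) → (h ≤ -1 → (¬(4*h = 0 ∨ 5*h = 14)))))) ∧ ((¬(3*lim > -6)) → (h ≤ -1 → (¬(2*acc = 0 ∨ acc + 3*h = 14))))
Answer: WP = (3*lim > -6 → ((3*lim > -6 → ((3*lim > -6 → ((3*lim > -6 → ((¬(3*lim > -6)) ∧ (h ≤ -1 → (¬(4*h = 0 ∨ 5*h = 14))))) ∧ ((¬(3*lim > -6)) → (h ≤ -1 → (¬(4*h = 0 ∨ 5*h = 14)))))) ∧ ((¬(3*lim > -6)) → (h ≤ -1 → (¬(4*h = 0 ∨ 5*h = 14)))))) ∧ ((¬(3*lim > -6)) → (h ≤ -1 → (¬(4*h = 0 ∨ 5*h = 14)))))) ∧ ((¬(3*lim > -6)) → (h ≤ -1 → (¬(2*acc = 0 ∨ acc + 3*h = 14))))


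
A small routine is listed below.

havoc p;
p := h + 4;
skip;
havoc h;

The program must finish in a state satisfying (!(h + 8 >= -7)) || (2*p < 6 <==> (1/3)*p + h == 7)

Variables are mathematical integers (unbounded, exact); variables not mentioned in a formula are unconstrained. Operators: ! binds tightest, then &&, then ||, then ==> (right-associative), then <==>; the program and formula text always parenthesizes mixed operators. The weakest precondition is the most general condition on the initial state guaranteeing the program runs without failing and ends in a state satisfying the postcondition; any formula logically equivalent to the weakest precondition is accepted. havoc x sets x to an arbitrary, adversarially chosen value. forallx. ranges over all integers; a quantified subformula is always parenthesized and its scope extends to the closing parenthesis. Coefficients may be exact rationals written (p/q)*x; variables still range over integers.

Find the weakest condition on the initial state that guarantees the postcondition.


Working backward. After the program, the postcondition (!(h + 8 >= -7)) || (2*p < 6 <==> (1/3)*p + h == 7) must hold; in canonical form it is (!(h >= -15)) || (2*p < 6 <==> h + (1/3)*p == 7).
Before havoc h: forall h_1. ((!(h_1 >= -15)) || (2*p < 6 <==> h_1 + (1/3)*p == 7))
Before skip: forall h_1. ((!(h_1 >= -15)) || (2*p < 6 <==> h_1 + (1/3)*p == 7))
Before p := h + 4: forall h_1. ((!(h_1 >= -15)) || (2*h < -2 <==> (1/3)*h + h_1 == 17/3))
Before havoc p: forall h_1. ((!(h_1 >= -15)) || (2*h < -2 <==> (1/3)*h + h_1 == 17/3))
Answer: WP = forall h_1. ((!(h_1 >= -15)) || (2*h < -2 <==> (1/3)*h + h_1 == 17/3))


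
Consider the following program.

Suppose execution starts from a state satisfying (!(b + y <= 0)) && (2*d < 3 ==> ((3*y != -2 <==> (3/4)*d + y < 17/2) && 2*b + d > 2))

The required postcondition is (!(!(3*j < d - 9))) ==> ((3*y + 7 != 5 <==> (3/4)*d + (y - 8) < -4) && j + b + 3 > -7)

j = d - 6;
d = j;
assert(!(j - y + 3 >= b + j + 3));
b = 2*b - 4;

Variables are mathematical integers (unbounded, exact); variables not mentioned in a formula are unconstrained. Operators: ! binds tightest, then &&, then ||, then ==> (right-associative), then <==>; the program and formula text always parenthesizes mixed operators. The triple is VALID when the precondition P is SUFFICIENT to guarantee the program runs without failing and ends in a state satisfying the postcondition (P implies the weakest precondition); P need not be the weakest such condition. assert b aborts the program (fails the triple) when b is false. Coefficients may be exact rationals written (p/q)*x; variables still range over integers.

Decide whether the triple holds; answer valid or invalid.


Working backward. After the program, the postcondition (!(!(3*j < d - 9))) ==> ((3*y + 7 != 5 <==> (3/4)*d + (y - 8) < -4) && j + b + 3 > -7) must hold; in canonical form it is 3*j < d - 9 ==> ((3*y != -2 <==> (3/4)*d + y < 4) && b + j > -10).
Before b := 2*b - 4: 3*j < d - 9 ==> ((3*y != -2 <==> (3/4)*d + y < 4) && 2*b + j > -6)
Before assert !(j - y + 3 >= b + j + 3): (!(b + y <= 0)) && (3*j < d - 9 ==> ((3*y != -2 <==> (3/4)*d + y < 4) && 2*b + j > -6))
Before d := j: (!(b + y <= 0)) && (2*j < -9 ==> ((3*y != -2 <==> (3/4)*j + y < 4) && 2*b + j > -6))
Before j := d - 6: (!(b + y <= 0)) && (2*d < 3 ==> ((3*y != -2 <==> (3/4)*d + y < 17/2) && 2*b + d > 0))
The weakest precondition is (!(b + y <= 0)) && (2*d < 3 ==> ((3*y != -2 <==> (3/4)*d + y < 17/2) && 2*b + d > 0)).
Check whether (!(b + y <= 0)) && (2*d < 3 ==> ((3*y != -2 <==> (3/4)*d + y < 17/2) && 2*b + d > 2)) implies it.
Every state satisfying the precondition satisfies the weakest precondition: the implication holds.
Answer: valid


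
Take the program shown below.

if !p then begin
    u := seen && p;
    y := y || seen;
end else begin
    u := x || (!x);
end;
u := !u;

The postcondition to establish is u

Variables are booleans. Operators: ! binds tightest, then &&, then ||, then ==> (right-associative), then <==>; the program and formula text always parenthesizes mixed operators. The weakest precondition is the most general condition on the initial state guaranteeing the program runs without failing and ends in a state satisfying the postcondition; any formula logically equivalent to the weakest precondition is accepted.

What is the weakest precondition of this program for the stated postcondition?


Working backward. After the program, u must hold.
Before u := !u: !u
Then branch requires !(seen && p); else branch requires false.
Before the if: ((!p) ==> (!(seen && p))) && (!p)
Answer: WP = ((!p) ==> (!(seen && p))) && (!p)


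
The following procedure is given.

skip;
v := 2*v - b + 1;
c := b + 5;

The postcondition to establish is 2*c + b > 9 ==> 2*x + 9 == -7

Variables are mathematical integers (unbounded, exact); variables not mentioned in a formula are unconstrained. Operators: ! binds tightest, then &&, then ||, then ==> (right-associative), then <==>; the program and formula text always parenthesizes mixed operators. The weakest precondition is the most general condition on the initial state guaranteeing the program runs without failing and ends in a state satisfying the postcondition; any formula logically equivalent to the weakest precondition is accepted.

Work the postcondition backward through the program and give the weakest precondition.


Working backward. After the program, the postcondition 2*c + b > 9 ==> 2*x + 9 == -7 must hold; in canonical form it is b + 2*c > 9 ==> 2*x == -16.
Before c := b + 5: 3*b > -1 ==> 2*x == -16
Before v := 2*v - b + 1: 3*b > -1 ==> 2*x == -16
Before skip: 3*b > -1 ==> 2*x == -16
Answer: WP = 3*b > -1 ==> 2*x == -16


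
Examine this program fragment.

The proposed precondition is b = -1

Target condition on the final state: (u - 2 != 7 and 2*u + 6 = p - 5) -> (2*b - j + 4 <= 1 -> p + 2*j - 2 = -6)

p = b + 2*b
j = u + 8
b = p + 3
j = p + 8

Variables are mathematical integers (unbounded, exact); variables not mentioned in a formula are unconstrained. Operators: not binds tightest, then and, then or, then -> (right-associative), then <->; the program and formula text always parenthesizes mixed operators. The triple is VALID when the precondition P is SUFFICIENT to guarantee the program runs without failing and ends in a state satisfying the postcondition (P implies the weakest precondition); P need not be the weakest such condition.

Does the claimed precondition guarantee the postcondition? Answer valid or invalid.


Working backward. After the program, the postcondition (u - 2 != 7 and 2*u + 6 = p - 5) -> (2*b - j + 4 <= 1 -> p + 2*j - 2 = -6) must hold; in canonical form it is (u != 9 and 2*u = p - 11) -> (2*b <= j - 3 -> 2*j + p = -4).
Before j := p + 8: (u != 9 and 2*u = p - 11) -> (2*b <= p + 5 -> 3*p = -20)
Before b := p + 3: (u != 9 and 2*u = p - 11) -> (p <= -1 -> 3*p = -20)
Before j := u + 8: (u != 9 and 2*u = p - 11) -> (p <= -1 -> 3*p = -20)
Before p := b + 2*b: (u != 9 and 2*u = 3*b - 11) -> (3*b <= -1 -> 9*b = -20)
The weakest precondition is (u != 9 and 2*u = 3*b - 11) -> (3*b <= -1 -> 9*b = -20).
Check whether b = -1 implies it.
Countermodel: at the initial state b = -1, u = -7, the precondition holds but the weakest precondition fails.
Answer: invalid


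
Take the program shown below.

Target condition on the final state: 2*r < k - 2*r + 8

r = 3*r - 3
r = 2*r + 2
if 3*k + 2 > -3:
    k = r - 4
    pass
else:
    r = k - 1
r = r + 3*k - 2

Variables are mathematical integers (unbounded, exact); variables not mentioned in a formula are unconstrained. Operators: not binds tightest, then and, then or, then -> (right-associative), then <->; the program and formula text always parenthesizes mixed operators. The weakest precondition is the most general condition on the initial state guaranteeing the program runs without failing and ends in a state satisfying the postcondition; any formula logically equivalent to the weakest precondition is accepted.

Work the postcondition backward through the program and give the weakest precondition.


Working backward. After the program, the postcondition 2*r < k - 2*r + 8 must hold; in canonical form it is 4*r < k + 8.
Before r := r + 3*k - 2: 11*k + 4*r < 16
Then branch requires 15*r < 60; else branch requires 15*k < 20.
Before the if: (3*k > -5 -> 15*r < 60) and ((not (3*k > -5)) -> 15*k < 20)
Before r := 2*r + 2: (3*k > -5 -> 30*r < 30) and ((not (3*k > -5)) -> 15*k < 20)
Before r := 3*r - 3: (3*k > -5 -> 90*r < 120) and ((not (3*k > -5)) -> 15*k < 20)
Answer: WP = (3*k > -5 -> 90*r < 120) and ((not (3*k > -5)) -> 15*k < 20)


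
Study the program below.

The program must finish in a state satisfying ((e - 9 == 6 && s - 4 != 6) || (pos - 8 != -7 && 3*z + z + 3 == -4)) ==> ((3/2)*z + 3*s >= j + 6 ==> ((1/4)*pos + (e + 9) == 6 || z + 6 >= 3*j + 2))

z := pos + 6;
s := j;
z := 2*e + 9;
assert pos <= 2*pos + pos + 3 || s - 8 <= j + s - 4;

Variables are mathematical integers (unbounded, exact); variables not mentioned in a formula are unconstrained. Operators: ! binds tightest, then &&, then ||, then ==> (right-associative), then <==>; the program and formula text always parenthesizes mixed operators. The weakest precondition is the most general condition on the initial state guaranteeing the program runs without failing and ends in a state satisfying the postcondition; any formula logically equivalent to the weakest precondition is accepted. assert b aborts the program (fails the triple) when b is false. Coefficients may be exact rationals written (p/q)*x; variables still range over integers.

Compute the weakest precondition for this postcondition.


Working backward. After the program, the postcondition ((e - 9 == 6 && s - 4 != 6) || (pos - 8 != -7 && 3*z + z + 3 == -4)) ==> ((3/2)*z + 3*s >= j + 6 ==> ((1/4)*pos + (e + 9) == 6 || z + 6 >= 3*j + 2)) must hold; in canonical form it is ((e == 15 && s != 10) || (pos != 1 && 4*z == -7)) ==> (3*s + (3/2)*z >= j + 6 ==> (e + (1/4)*pos == -3 || z >= 3*j - 4)).
Before assert pos <= 2*pos + pos + 3 || s - 8 <= j + s - 4: (2*pos >= -3 || j >= -4) && (((e == 15 && s != 10) || (pos != 1 && 4*z == -7)) ==> (3*s + (3/2)*z >= j + 6 ==> (e + (1/4)*pos == -3 || z >= 3*j - 4)))
Before z := 2*e + 9: (2*pos >= -3 || j >= -4) && (((e == 15 && s != 10) || (pos != 1 && 8*e == -43)) ==> (3*e + 3*s >= j - 15/2 ==> (e + (1/4)*pos == -3 || 2*e >= 3*j - 13)))
Before s := j: (2*pos >= -3 || j >= -4) && (((e == 15 && j != 10) || (pos != 1 && 8*e == -43)) ==> (3*e + 2*j >= -15/2 ==> (e + (1/4)*pos == -3 || 2*e >= 3*j - 13)))
Before z := pos + 6: (2*pos >= -3 || j >= -4) && (((e == 15 && j != 10) || (pos != 1 && 8*e == -43)) ==> (3*e + 2*j >= -15/2 ==> (e + (1/4)*pos == -3 || 2*e >= 3*j - 13)))
Answer: WP = (2*pos >= -3 || j >= -4) && (((e == 15 && j != 10) || (pos != 1 && 8*e == -43)) ==> (3*e + 2*j >= -15/2 ==> (e + (1/4)*pos == -3 || 2*e >= 3*j - 13)))


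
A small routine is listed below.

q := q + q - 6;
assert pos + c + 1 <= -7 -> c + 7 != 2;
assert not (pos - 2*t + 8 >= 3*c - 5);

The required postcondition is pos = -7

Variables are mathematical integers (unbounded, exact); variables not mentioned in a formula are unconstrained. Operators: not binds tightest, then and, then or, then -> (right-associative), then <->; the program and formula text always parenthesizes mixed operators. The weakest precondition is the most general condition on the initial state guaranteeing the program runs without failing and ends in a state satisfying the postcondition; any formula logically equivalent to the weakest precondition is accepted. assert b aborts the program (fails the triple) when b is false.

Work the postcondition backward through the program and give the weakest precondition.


Working backward. After the program, pos = -7 must hold.
Before assert not (pos - 2*t + 8 >= 3*c - 5): (not (pos >= 3*c + 2*t - 13)) and pos = -7
Before assert pos + c + 1 <= -7 -> c + 7 != 2: (c + pos <= -8 -> c != -5) and (not (pos >= 3*c + 2*t - 13)) and pos = -7
Before q := q + q - 6: (c + pos <= -8 -> c != -5) and (not (pos >= 3*c + 2*t - 13)) and pos = -7
Answer: WP = (c + pos <= -8 -> c != -5) and (not (pos >= 3*c + 2*t - 13)) and pos = -7


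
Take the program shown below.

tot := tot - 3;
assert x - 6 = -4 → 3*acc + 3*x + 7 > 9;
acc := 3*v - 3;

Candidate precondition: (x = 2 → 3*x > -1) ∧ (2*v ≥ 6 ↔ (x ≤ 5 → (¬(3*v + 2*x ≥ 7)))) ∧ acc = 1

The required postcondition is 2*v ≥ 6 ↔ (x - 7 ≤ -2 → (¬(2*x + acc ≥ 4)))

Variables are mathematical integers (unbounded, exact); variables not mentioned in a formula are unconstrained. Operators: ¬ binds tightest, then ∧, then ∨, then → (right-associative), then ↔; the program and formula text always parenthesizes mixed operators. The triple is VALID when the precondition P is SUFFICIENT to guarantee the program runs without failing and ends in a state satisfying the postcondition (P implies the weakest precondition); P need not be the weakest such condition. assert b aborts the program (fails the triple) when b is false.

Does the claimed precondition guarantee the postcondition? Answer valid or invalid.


Working backward. After the program, the postcondition 2*v ≥ 6 ↔ (x - 7 ≤ -2 → (¬(2*x + acc ≥ 4))) must hold; in canonical form it is 2*v ≥ 6 ↔ (x ≤ 5 → (¬(acc + 2*x ≥ 4))).
Before acc := 3*v - 3: 2*v ≥ 6 ↔ (x ≤ 5 → (¬(3*v + 2*x ≥ 7)))
Before assert x - 6 = -4 → 3*acc + 3*x + 7 > 9: (x = 2 → 3*acc + 3*x > 2) ∧ (2*v ≥ 6 ↔ (x ≤ 5 → (¬(3*v + 2*x ≥ 7))))
Before tot := tot - 3: (x = 2 → 3*acc + 3*x > 2) ∧ (2*v ≥ 6 ↔ (x ≤ 5 → (¬(3*v + 2*x ≥ 7))))
The weakest precondition is (x = 2 → 3*acc + 3*x > 2) ∧ (2*v ≥ 6 ↔ (x ≤ 5 → (¬(3*v + 2*x ≥ 7)))).
Check whether (x = 2 → 3*x > -1) ∧ (2*v ≥ 6 ↔ (x ≤ 5 → (¬(3*v + 2*x ≥ 7)))) ∧ acc = 1 implies it.
Every state satisfying the precondition satisfies the weakest precondition: the implication holds.
Answer: valid


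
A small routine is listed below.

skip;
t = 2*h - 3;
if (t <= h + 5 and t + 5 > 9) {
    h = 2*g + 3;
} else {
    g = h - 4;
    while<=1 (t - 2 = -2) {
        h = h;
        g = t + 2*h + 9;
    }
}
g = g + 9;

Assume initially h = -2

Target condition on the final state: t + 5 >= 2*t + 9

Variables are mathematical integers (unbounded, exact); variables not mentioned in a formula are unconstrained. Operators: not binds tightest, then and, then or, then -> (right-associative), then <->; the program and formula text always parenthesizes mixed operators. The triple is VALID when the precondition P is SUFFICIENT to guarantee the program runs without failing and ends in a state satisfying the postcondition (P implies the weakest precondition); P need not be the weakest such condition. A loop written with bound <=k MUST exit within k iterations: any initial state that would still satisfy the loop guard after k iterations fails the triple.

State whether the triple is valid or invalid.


Working backward. After the program, the postcondition t + 5 >= 2*t + 9 must hold; in canonical form it is t <= -4.
Before g := g + 9: t <= -4
Then branch requires t <= -4; else branch requires (t = 0 -> ((not (t = 0)) and t <= -4)) and ((not (t = 0)) -> t <= -4).
Before the if: ((t <= h + 5 and t > 4) -> t <= -4) and ((not (t <= h + 5 and t > 4)) -> ((t = 0 -> ((not (t = 0)) and t <= -4)) and ((not (t = 0)) -> t <= -4)))
Before t := 2*h - 3: ((h <= 8 and 2*h > 7) -> 2*h <= -1) and ((not (h <= 8 and 2*h > 7)) -> ((2*h = 3 -> ((not (2*h = 3)) and 2*h <= -1)) and ((not (2*h = 3)) -> 2*h <= -1)))
Before skip: ((h <= 8 and 2*h > 7) -> 2*h <= -1) and ((not (h <= 8 and 2*h > 7)) -> ((2*h = 3 -> ((not (2*h = 3)) and 2*h <= -1)) and ((not (2*h = 3)) -> 2*h <= -1)))
The weakest precondition is ((h <= 8 and 2*h > 7) -> 2*h <= -1) and ((not (h <= 8 and 2*h > 7)) -> ((2*h = 3 -> ((not (2*h = 3)) and 2*h <= -1)) and ((not (2*h = 3)) -> 2*h <= -1))).
Check whether h = -2 implies it.
Every state satisfying the precondition satisfies the weakest precondition: the implication holds.
Answer: valid


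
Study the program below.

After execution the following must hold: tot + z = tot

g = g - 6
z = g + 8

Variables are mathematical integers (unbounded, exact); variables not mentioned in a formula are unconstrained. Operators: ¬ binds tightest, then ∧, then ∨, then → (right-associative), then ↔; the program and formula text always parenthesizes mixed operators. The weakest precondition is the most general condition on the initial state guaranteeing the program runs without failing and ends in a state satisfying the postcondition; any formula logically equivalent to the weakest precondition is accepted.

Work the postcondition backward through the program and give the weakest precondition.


Working backward. After the program, the postcondition tot + z = tot must hold; in canonical form it is z = 0.
Before z := g + 8: g = -8
Before g := g - 6: g = -2
Answer: WP = g = -2


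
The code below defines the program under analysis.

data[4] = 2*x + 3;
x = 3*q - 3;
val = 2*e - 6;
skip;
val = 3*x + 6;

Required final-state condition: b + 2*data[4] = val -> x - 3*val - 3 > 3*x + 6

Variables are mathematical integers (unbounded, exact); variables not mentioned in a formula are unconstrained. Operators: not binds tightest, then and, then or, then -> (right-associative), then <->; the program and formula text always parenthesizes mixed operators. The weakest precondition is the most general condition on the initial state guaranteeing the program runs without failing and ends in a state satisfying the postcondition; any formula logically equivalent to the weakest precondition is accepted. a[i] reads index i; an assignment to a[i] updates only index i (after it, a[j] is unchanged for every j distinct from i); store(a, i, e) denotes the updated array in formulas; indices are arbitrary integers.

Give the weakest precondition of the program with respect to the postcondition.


Working backward. After the program, the postcondition b + 2*data[4] = val -> x - 3*val - 3 > 3*x + 6 must hold; in canonical form it is 2*data[4] + b = val -> 3*val + 2*x < -9.
Before val := 3*x + 6: 2*data[4] + b = 3*x + 6 -> 11*x < -27
Before skip: 2*data[4] + b = 3*x + 6 -> 11*x < -27
Before val := 2*e - 6: 2*data[4] + b = 3*x + 6 -> 11*x < -27
Before x := 3*q - 3: 2*data[4] + b = 9*q - 3 -> 33*q < 6
Before data[4] := 2*x + 3: b + 4*x = 9*q - 9 -> 33*q < 6
Answer: WP = b + 4*x = 9*q - 9 -> 33*q < 6


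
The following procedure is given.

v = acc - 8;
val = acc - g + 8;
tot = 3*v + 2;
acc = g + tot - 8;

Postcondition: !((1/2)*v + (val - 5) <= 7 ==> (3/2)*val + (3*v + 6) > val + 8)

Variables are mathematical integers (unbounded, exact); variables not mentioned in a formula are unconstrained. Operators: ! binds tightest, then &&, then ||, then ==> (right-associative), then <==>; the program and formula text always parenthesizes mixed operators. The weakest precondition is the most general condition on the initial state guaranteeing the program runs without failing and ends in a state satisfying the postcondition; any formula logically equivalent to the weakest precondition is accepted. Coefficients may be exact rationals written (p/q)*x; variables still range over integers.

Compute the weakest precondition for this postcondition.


Working backward. After the program, the postcondition !((1/2)*v + (val - 5) <= 7 ==> (3/2)*val + (3*v + 6) > val + 8) must hold; in canonical form it is !((1/2)*v + val <= 12 ==> 3*v + (1/2)*val > 2).
Before acc := g + tot - 8: !((1/2)*v + val <= 12 ==> 3*v + (1/2)*val > 2)
Before tot := 3*v + 2: !((1/2)*v + val <= 12 ==> 3*v + (1/2)*val > 2)
Before val := acc - g + 8: !(acc + (1/2)*v <= g + 4 ==> (1/2)*acc + 3*v > (1/2)*g - 2)
Before v := acc - 8: !((3/2)*acc <= g + 8 ==> (7/2)*acc > (1/2)*g + 22)
Answer: WP = !((3/2)*acc <= g + 8 ==> (7/2)*acc > (1/2)*g + 22)


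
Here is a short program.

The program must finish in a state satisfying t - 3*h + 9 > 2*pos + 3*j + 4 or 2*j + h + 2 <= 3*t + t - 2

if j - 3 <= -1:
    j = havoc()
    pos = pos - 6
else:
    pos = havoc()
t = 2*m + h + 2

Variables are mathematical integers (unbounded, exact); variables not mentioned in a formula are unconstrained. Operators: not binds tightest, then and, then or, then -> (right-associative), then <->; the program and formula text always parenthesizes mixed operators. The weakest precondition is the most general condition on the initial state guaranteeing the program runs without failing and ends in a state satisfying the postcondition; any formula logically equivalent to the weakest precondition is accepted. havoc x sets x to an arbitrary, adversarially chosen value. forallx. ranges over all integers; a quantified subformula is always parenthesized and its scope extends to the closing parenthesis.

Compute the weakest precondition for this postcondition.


Working backward. After the program, the postcondition t - 3*h + 9 > 2*pos + 3*j + 4 or 2*j + h + 2 <= 3*t + t - 2 must hold; in canonical form it is t > 3*h + 3*j + 2*pos - 5 or h + 2*j <= 4*t - 4.
Before t := 2*m + h + 2: 2*m > 2*h + 3*j + 2*pos - 7 or 2*j <= 3*h + 8*m + 4
Then branch requires forall j_1. (2*m > 2*h + 3*j_1 + 2*pos - 19 or 2*j_1 <= 3*h + 8*m + 4); else branch requires forall pos_1. (2*m > 2*h + 3*j + 2*pos_1 - 7 or 2*j <= 3*h + 8*m + 4).
Before the if: (j <= 2 -> (forall j_1. (2*m > 2*h + 3*j_1 + 2*pos - 19 or 2*j_1 <= 3*h + 8*m + 4))) and ((not (j <= 2)) -> (forall pos_1. (2*m > 2*h + 3*j + 2*pos_1 - 7 or 2*j <= 3*h + 8*m + 4)))
Answer: WP = (j <= 2 -> (forall j_1. (2*m > 2*h + 3*j_1 + 2*pos - 19 or 2*j_1 <= 3*h + 8*m + 4))) and ((not (j <= 2)) -> (forall pos_1. (2*m > 2*h + 3*j + 2*pos_1 - 7 or 2*j <= 3*h + 8*m + 4)))


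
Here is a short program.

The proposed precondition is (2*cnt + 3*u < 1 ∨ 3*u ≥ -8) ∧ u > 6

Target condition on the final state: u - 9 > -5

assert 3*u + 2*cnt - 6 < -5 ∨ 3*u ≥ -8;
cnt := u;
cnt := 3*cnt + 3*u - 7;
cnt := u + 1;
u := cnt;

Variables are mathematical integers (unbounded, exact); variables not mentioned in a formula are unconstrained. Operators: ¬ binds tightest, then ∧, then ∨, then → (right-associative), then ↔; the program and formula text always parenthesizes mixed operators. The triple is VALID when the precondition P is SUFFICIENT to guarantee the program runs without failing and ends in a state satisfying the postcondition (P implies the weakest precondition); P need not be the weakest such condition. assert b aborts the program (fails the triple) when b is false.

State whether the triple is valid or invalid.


Working backward. After the program, the postcondition u - 9 > -5 must hold; in canonical form it is u > 4.
Before u := cnt: cnt > 4
Before cnt := u + 1: u > 3
Before cnt := 3*cnt + 3*u - 7: u > 3
Before cnt := u: u > 3
Before assert 3*u + 2*cnt - 6 < -5 ∨ 3*u ≥ -8: (2*cnt + 3*u < 1 ∨ 3*u ≥ -8) ∧ u > 3
The weakest precondition is (2*cnt + 3*u < 1 ∨ 3*u ≥ -8) ∧ u > 3.
Check whether (2*cnt + 3*u < 1 ∨ 3*u ≥ -8) ∧ u > 6 implies it.
Every state satisfying the precondition satisfies the weakest precondition: the implication holds.
Answer: valid


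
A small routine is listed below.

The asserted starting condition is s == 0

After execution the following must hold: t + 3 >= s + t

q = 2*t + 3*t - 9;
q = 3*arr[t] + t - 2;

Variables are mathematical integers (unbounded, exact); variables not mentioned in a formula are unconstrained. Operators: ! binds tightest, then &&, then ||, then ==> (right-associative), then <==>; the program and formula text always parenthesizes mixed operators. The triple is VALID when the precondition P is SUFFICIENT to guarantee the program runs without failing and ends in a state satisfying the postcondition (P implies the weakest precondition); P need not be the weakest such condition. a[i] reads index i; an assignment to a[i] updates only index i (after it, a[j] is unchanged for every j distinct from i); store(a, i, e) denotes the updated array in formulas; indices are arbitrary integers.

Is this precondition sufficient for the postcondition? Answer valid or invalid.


Working backward. After the program, the postcondition t + 3 >= s + t must hold; in canonical form it is s <= 3.
Before q := 3*arr[t] + t - 2: s <= 3
Before q := 2*t + 3*t - 9: s <= 3
The weakest precondition is s <= 3.
Check whether s == 0 implies it.
Every state satisfying the precondition satisfies the weakest precondition: the implication holds.
Answer: valid
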